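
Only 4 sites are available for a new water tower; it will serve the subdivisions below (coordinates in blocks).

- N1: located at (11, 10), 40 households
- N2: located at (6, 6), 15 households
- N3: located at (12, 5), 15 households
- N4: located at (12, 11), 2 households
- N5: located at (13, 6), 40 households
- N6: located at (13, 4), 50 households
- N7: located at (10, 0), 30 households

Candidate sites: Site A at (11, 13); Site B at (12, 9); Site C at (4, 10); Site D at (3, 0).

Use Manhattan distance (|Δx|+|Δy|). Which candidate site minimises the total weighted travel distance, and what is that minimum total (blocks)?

Total weighted distance at each candidate:
  Site A (11, 13): total = 1771
  Site B (12, 9): total = 1069
  Site C (4, 10): total = 2333
  Site D (3, 0): total = 2655
Minimum is at Site B with total 1069 blocks.

Site B, total 1069 blocks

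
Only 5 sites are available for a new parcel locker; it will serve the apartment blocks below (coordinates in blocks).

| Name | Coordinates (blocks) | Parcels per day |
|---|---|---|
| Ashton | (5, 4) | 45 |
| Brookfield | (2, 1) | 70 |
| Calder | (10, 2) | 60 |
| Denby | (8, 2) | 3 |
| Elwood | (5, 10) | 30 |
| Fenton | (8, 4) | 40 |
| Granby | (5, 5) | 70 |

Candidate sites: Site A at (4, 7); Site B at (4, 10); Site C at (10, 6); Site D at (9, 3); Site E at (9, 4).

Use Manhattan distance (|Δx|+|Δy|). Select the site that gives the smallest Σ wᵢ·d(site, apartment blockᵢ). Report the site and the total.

Site E, total 1759 blocks

Total weighted distance at each candidate:
  Site A (4, 7): total = 2037
  Site B (4, 10): total = 2811
  Site C (10, 6): total = 2333
  Site D (9, 3): total = 1811
  Site E (9, 4): total = 1759
Minimum is at Site E with total 1759 blocks.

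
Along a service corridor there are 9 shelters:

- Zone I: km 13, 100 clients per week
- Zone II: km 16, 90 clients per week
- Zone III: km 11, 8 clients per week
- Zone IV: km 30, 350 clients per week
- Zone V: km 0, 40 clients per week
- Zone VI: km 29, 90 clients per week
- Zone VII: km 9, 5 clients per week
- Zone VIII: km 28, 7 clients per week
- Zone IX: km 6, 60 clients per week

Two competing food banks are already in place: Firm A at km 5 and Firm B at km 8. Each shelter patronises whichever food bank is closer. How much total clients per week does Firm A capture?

100

The indifferent point is the midpoint (5+8)/2 = 6.5; shelters left of it (closer to Firm A at 5) go to Firm A, those right go to Firm B.
  Zone V at 0 (w=40) → Firm A
  Zone IX at 6 (w=60) → Firm A
  Zone VII at 9 (w=5) → Firm B
  Zone III at 11 (w=8) → Firm B
  Zone I at 13 (w=100) → Firm B
  Zone II at 16 (w=90) → Firm B
  Zone VIII at 28 (w=7) → Firm B
  Zone VI at 29 (w=90) → Firm B
  Zone IV at 30 (w=350) → Firm B
Firm A captures 100; Firm B captures 650.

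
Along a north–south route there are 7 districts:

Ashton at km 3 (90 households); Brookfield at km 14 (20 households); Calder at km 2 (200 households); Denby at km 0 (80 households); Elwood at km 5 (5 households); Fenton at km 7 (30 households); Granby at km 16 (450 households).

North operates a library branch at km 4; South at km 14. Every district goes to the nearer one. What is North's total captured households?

405

The indifferent point is the midpoint (4+14)/2 = 9; districts left of it (closer to North at 4) go to North, those right go to South.
  Denby at 0 (w=80) → North
  Calder at 2 (w=200) → North
  Ashton at 3 (w=90) → North
  Elwood at 5 (w=5) → North
  Fenton at 7 (w=30) → North
  Brookfield at 14 (w=20) → South
  Granby at 16 (w=450) → South
North captures 405; South captures 470.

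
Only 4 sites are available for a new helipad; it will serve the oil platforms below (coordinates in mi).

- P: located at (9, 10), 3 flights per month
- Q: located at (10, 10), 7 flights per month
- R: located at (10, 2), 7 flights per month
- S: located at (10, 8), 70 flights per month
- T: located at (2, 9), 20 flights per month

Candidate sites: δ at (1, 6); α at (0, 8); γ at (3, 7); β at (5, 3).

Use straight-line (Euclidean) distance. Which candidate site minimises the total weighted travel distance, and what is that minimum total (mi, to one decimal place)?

γ, total 673.3 mi

Total weighted distance at each candidate:
  δ (1, 6): total = 873.3
  α (0, 8): total = 925.4
  γ (3, 7): total = 673.3
  β (5, 3): total = 749.2
Minimum is at γ with total 673.3 mi.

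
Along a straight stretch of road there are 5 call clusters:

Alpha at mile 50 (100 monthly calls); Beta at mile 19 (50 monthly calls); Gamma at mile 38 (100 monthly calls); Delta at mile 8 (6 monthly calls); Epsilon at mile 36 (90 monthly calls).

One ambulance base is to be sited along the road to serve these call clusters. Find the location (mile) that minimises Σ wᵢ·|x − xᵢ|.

For a sum of weighted absolute distances on a line, the optimum is the weighted median (not the mean). Total weight W = 346; half-weight = 173.
Sort by position and accumulate weight:
  mile 8 (Delta, w=6) → cum 6
  mile 19 (Beta, w=50) → cum 56
  mile 36 (Epsilon, w=90) → cum 146
  mile 38 (Gamma, w=100) → cum 246  ≥ 173 → median here
  mile 50 (Alpha, w=100) → cum 346
Optimal location: mile 38.

x = 38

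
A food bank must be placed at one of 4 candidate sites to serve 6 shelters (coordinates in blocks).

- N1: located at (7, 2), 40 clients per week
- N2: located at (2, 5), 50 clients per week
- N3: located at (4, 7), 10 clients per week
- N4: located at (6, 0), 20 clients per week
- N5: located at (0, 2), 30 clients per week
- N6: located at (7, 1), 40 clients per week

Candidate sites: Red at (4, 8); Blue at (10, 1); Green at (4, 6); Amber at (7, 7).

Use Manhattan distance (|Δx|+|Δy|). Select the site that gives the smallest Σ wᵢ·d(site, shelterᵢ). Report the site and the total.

Total weighted distance at each candidate:
  Red (4, 8): total = 1520
  Blue (10, 1): total = 1430
  Green (4, 6): total = 1160
  Amber (7, 7): total = 1340
Minimum is at Green with total 1160 blocks.

Green, total 1160 blocks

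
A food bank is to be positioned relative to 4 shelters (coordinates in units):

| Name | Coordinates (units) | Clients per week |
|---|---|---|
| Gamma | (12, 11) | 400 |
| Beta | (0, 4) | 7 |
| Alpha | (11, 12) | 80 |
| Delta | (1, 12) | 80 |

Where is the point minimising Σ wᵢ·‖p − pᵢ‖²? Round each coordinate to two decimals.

The minimiser of Σwᵢ‖p−pᵢ‖² is the weighted centroid p* = (Σwᵢpᵢ)/(Σwᵢ).
Σwᵢ = 567.
Σwᵢxᵢ = 400·12 + 7·0 + 80·11 + 80·1 = 5760.
Σwᵢyᵢ = 400·11 + 7·4 + 80·12 + 80·12 = 6348.
x* = 5760/567 = 10.16, y* = 6348/567 = 11.20.

(10.16, 11.20)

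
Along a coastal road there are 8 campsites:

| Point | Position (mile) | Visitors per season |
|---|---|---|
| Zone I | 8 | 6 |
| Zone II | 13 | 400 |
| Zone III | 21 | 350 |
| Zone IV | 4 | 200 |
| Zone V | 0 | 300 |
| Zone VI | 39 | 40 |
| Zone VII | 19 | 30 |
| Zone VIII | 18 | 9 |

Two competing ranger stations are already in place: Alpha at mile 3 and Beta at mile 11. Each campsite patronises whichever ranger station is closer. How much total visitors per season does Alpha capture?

The indifferent point is the midpoint (3+11)/2 = 7; campsites left of it (closer to Alpha at 3) go to Alpha, those right go to Beta.
  Zone V at 0 (w=300) → Alpha
  Zone IV at 4 (w=200) → Alpha
  Zone I at 8 (w=6) → Beta
  Zone II at 13 (w=400) → Beta
  Zone VIII at 18 (w=9) → Beta
  Zone VII at 19 (w=30) → Beta
  Zone III at 21 (w=350) → Beta
  Zone VI at 39 (w=40) → Beta
Alpha captures 500; Beta captures 835.

500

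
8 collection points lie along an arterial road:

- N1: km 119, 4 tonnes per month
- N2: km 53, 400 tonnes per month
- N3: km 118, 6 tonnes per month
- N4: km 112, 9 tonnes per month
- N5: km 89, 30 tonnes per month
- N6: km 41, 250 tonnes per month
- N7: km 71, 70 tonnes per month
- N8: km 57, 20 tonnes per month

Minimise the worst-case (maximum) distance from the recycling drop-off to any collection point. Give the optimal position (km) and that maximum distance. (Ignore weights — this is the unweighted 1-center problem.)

The 1-center on a line is the midpoint of the two extreme points: leftmost at 41, rightmost at 119.
Optimal location = (41 + 119)/2 = 80; maximum distance = (119 − 41)/2 = 39.

location 80, max distance 39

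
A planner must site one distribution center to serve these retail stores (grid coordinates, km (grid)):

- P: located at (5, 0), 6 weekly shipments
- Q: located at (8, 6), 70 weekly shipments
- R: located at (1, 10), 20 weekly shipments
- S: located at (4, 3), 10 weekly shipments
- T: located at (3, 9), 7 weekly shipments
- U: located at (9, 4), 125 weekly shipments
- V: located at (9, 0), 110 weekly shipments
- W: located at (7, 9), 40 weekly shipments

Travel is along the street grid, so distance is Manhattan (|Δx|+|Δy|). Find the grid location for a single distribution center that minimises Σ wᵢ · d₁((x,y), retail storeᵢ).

(9, 4)

Manhattan distance separates: Σwᵢ(|x−xᵢ|+|y−yᵢ|) = Σwᵢ|x−xᵢ| + Σwᵢ|y−yᵢ|, so x and y are optimised independently as 1-D weighted medians.
Total weight W = 388; half = 194.
x-coordinate, sorted with cumulative weight:
  x=1 (R, w=20) cum 20
  x=3 (T, w=7) cum 27
  x=4 (S, w=10) cum 37
  x=5 (P, w=6) cum 43
  x=7 (W, w=40) cum 83
  x=8 (Q, w=70) cum 153
  x=9 (U, w=125) cum 278  ← median
  x=9 (V, w=110) cum 388
⇒ x* = 9
y-coordinate, sorted with cumulative weight:
  y=0 (P, w=6) cum 6
  y=0 (V, w=110) cum 116
  y=3 (S, w=10) cum 126
  y=4 (U, w=125) cum 251  ← median
  y=6 (Q, w=70) cum 321
  y=9 (T, w=7) cum 328
  y=9 (W, w=40) cum 368
  y=10 (R, w=20) cum 388
⇒ y* = 4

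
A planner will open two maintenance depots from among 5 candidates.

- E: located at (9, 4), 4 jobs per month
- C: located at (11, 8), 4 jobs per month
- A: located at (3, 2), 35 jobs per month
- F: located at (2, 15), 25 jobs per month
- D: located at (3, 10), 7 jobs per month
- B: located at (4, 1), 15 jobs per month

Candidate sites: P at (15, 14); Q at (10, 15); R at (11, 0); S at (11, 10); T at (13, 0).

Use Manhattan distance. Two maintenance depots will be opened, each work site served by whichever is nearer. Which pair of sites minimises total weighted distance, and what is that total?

Evaluate every pair (each demand assigned to the nearer of the two):
  {Q, R}: total = 810
  {R, S}: total = 908
  {Q, T}: total = 918
  {P, R}: total = 988
  {S, T}: total = 1016
  {Q, S}: total = 1096
  {P, T}: total = 1104
  {P, S}: total = 1246
  {R, T}: total = 1252
  {P, Q}: total = 1364
Best pair: {Q, R} with total 810.

{Q, R}, total 810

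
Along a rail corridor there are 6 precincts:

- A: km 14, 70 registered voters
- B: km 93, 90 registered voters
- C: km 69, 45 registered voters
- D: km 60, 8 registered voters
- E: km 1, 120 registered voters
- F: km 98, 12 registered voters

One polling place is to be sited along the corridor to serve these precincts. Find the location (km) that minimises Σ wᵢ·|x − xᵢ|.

For a sum of weighted absolute distances on a line, the optimum is the weighted median (not the mean). Total weight W = 345; half-weight = 172.5.
Sort by position and accumulate weight:
  km 1 (E, w=120) → cum 120
  km 14 (A, w=70) → cum 190  ≥ 172.5 → median here
  km 60 (D, w=8) → cum 198
  km 69 (C, w=45) → cum 243
  km 93 (B, w=90) → cum 333
  km 98 (F, w=12) → cum 345
Optimal location: km 14.

x = 14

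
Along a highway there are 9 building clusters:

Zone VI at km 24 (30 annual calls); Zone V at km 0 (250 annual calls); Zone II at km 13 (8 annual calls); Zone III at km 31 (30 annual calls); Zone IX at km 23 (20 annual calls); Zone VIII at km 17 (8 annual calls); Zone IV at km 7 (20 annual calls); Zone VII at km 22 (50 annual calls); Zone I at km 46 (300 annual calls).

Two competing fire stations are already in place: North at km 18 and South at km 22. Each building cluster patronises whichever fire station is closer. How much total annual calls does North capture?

The indifferent point is the midpoint (18+22)/2 = 20; building clusters left of it (closer to North at 18) go to North, those right go to South.
  Zone V at 0 (w=250) → North
  Zone IV at 7 (w=20) → North
  Zone II at 13 (w=8) → North
  Zone VIII at 17 (w=8) → North
  Zone VII at 22 (w=50) → South
  Zone IX at 23 (w=20) → South
  Zone VI at 24 (w=30) → South
  Zone III at 31 (w=30) → South
  Zone I at 46 (w=300) → South
North captures 286; South captures 430.

286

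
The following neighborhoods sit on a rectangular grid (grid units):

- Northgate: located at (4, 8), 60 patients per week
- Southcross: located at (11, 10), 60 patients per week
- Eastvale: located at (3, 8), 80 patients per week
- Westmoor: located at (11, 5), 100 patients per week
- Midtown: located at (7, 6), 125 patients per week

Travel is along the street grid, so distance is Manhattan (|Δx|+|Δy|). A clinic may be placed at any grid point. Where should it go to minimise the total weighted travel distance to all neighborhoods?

(7, 6)

Manhattan distance separates: Σwᵢ(|x−xᵢ|+|y−yᵢ|) = Σwᵢ|x−xᵢ| + Σwᵢ|y−yᵢ|, so x and y are optimised independently as 1-D weighted medians.
Total weight W = 425; half = 212.5.
x-coordinate, sorted with cumulative weight:
  x=3 (Eastvale, w=80) cum 80
  x=4 (Northgate, w=60) cum 140
  x=7 (Midtown, w=125) cum 265  ← median
  x=11 (Southcross, w=60) cum 325
  x=11 (Westmoor, w=100) cum 425
⇒ x* = 7
y-coordinate, sorted with cumulative weight:
  y=5 (Westmoor, w=100) cum 100
  y=6 (Midtown, w=125) cum 225  ← median
  y=8 (Northgate, w=60) cum 285
  y=8 (Eastvale, w=80) cum 365
  y=10 (Southcross, w=60) cum 425
⇒ y* = 6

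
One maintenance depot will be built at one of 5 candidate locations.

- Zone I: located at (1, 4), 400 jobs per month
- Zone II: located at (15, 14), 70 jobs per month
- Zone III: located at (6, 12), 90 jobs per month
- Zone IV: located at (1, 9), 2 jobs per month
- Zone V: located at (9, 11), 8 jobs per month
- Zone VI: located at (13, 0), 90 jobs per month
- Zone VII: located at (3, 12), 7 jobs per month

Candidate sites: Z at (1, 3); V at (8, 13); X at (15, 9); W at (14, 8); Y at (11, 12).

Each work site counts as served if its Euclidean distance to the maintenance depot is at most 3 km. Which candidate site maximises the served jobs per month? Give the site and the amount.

Z, covering 400

Coverage radius r = 3 km; a point is covered iff (Δx)²+(Δy)² ≤ 3² = 9.
  Z (1, 3): covers {Zone I} → 400
  V (8, 13): covers {Zone III, Zone V} → 98
  X (15, 9): covers {none} → 0
  W (14, 8): covers {none} → 0
  Y (11, 12): covers {Zone V} → 8
Maximum coverage at Z: 400 jobs per month.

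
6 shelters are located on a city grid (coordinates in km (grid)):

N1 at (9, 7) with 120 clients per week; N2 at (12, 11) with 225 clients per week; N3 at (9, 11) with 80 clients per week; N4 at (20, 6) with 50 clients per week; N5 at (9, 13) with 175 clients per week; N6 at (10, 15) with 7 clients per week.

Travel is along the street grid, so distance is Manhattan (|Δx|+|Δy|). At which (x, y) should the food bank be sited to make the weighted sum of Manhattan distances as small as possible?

Manhattan distance separates: Σwᵢ(|x−xᵢ|+|y−yᵢ|) = Σwᵢ|x−xᵢ| + Σwᵢ|y−yᵢ|, so x and y are optimised independently as 1-D weighted medians.
Total weight W = 657; half = 328.5.
x-coordinate, sorted with cumulative weight:
  x=9 (N1, w=120) cum 120
  x=9 (N3, w=80) cum 200
  x=9 (N5, w=175) cum 375  ← median
  x=10 (N6, w=7) cum 382
  x=12 (N2, w=225) cum 607
  x=20 (N4, w=50) cum 657
⇒ x* = 9
y-coordinate, sorted with cumulative weight:
  y=6 (N4, w=50) cum 50
  y=7 (N1, w=120) cum 170
  y=11 (N2, w=225) cum 395  ← median
  y=11 (N3, w=80) cum 475
  y=13 (N5, w=175) cum 650
  y=15 (N6, w=7) cum 657
⇒ y* = 11

(9, 11)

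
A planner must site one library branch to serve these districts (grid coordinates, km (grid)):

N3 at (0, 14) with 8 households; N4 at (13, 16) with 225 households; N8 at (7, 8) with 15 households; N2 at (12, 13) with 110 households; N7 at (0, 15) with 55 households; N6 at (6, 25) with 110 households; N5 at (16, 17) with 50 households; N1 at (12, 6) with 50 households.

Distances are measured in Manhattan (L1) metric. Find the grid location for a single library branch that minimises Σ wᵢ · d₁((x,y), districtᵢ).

Manhattan distance separates: Σwᵢ(|x−xᵢ|+|y−yᵢ|) = Σwᵢ|x−xᵢ| + Σwᵢ|y−yᵢ|, so x and y are optimised independently as 1-D weighted medians.
Total weight W = 623; half = 311.5.
x-coordinate, sorted with cumulative weight:
  x=0 (N3, w=8) cum 8
  x=0 (N7, w=55) cum 63
  x=6 (N6, w=110) cum 173
  x=7 (N8, w=15) cum 188
  x=12 (N2, w=110) cum 298
  x=12 (N1, w=50) cum 348  ← median
  x=13 (N4, w=225) cum 573
  x=16 (N5, w=50) cum 623
⇒ x* = 12
y-coordinate, sorted with cumulative weight:
  y=6 (N1, w=50) cum 50
  y=8 (N8, w=15) cum 65
  y=13 (N2, w=110) cum 175
  y=14 (N3, w=8) cum 183
  y=15 (N7, w=55) cum 238
  y=16 (N4, w=225) cum 463  ← median
  y=17 (N5, w=50) cum 513
  y=25 (N6, w=110) cum 623
⇒ y* = 16

(12, 16)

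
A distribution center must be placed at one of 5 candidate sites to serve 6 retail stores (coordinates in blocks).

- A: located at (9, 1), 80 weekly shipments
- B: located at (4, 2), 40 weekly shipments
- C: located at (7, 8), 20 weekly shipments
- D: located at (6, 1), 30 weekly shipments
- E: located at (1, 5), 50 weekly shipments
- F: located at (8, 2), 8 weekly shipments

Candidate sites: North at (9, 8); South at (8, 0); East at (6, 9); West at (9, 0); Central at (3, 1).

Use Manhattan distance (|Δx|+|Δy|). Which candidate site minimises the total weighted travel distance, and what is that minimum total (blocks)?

Total weighted distance at each candidate:
  North (9, 8): total = 1946
  South (8, 0): total = 1286
  East (6, 9): total = 2042
  West (9, 0): total = 1354
  Central (3, 1): total = 1218
Minimum is at Central with total 1218 blocks.

Central, total 1218 blocks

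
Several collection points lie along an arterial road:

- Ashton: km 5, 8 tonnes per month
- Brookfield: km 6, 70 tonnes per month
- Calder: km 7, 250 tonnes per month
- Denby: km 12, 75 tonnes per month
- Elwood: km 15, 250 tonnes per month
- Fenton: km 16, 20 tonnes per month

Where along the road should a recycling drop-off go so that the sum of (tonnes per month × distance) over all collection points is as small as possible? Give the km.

x = 12

For a sum of weighted absolute distances on a line, the optimum is the weighted median (not the mean). Total weight W = 673; half-weight = 336.5.
Sort by position and accumulate weight:
  km 5 (Ashton, w=8) → cum 8
  km 6 (Brookfield, w=70) → cum 78
  km 7 (Calder, w=250) → cum 328
  km 12 (Denby, w=75) → cum 403  ≥ 336.5 → median here
  km 15 (Elwood, w=250) → cum 653
  km 16 (Fenton, w=20) → cum 673
Optimal location: km 12.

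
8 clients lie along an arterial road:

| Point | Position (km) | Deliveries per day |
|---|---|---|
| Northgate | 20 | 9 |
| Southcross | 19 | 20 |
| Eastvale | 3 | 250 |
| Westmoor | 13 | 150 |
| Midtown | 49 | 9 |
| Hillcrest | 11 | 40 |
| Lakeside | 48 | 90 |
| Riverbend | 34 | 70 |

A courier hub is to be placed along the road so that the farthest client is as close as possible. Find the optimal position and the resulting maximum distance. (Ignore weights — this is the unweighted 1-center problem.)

location 26, max distance 23

The 1-center on a line is the midpoint of the two extreme points: leftmost at 3, rightmost at 49.
Optimal location = (3 + 49)/2 = 26; maximum distance = (49 − 3)/2 = 23.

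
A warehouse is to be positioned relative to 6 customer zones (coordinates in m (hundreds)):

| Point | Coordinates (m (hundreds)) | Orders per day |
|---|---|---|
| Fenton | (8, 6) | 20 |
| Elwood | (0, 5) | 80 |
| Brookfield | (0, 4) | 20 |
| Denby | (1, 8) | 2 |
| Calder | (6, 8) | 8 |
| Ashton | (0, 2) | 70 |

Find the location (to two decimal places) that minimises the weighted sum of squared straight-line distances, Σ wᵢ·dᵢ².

The minimiser of Σwᵢ‖p−pᵢ‖² is the weighted centroid p* = (Σwᵢpᵢ)/(Σwᵢ).
Σwᵢ = 200.
Σwᵢxᵢ = 20·8 + 80·0 + 20·0 + 2·1 + 8·6 + 70·0 = 210.
Σwᵢyᵢ = 20·6 + 80·5 + 20·4 + 2·8 + 8·8 + 70·2 = 820.
x* = 210/200 = 1.05, y* = 820/200 = 4.10.

(1.05, 4.10)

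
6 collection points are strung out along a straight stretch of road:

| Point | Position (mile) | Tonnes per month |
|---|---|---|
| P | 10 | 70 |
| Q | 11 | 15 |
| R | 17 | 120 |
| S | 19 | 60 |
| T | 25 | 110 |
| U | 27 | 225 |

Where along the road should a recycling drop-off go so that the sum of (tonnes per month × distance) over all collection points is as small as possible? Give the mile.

For a sum of weighted absolute distances on a line, the optimum is the weighted median (not the mean). Total weight W = 600; half-weight = 300.
Sort by position and accumulate weight:
  mile 10 (P, w=70) → cum 70
  mile 11 (Q, w=15) → cum 85
  mile 17 (R, w=120) → cum 205
  mile 19 (S, w=60) → cum 265
  mile 25 (T, w=110) → cum 375  ≥ 300 → median here
  mile 27 (U, w=225) → cum 600
Optimal location: mile 25.

x = 25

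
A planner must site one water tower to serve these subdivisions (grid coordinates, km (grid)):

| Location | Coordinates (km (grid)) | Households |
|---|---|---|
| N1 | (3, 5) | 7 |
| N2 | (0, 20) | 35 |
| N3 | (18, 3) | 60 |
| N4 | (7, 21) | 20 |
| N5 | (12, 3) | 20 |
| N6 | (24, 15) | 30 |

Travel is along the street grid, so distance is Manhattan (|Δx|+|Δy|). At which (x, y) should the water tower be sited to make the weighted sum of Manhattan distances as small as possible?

Manhattan distance separates: Σwᵢ(|x−xᵢ|+|y−yᵢ|) = Σwᵢ|x−xᵢ| + Σwᵢ|y−yᵢ|, so x and y are optimised independently as 1-D weighted medians.
Total weight W = 172; half = 86.
x-coordinate, sorted with cumulative weight:
  x=0 (N2, w=35) cum 35
  x=3 (N1, w=7) cum 42
  x=7 (N4, w=20) cum 62
  x=12 (N5, w=20) cum 82
  x=18 (N3, w=60) cum 142  ← median
  x=24 (N6, w=30) cum 172
⇒ x* = 18
y-coordinate, sorted with cumulative weight:
  y=3 (N3, w=60) cum 60
  y=3 (N5, w=20) cum 80
  y=5 (N1, w=7) cum 87  ← median
  y=15 (N6, w=30) cum 117
  y=20 (N2, w=35) cum 152
  y=21 (N4, w=20) cum 172
⇒ y* = 5

(18, 5)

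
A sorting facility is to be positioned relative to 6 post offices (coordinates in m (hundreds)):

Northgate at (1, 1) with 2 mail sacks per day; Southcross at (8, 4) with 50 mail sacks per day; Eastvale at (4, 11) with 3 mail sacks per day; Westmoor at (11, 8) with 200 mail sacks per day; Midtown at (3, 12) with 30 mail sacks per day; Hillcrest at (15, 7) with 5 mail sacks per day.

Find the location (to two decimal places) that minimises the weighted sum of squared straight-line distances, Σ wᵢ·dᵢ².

The minimiser of Σwᵢ‖p−pᵢ‖² is the weighted centroid p* = (Σwᵢpᵢ)/(Σwᵢ).
Σwᵢ = 290.
Σwᵢxᵢ = 2·1 + 50·8 + 3·4 + 200·11 + 30·3 + 5·15 = 2779.
Σwᵢyᵢ = 2·1 + 50·4 + 3·11 + 200·8 + 30·12 + 5·7 = 2230.
x* = 2779/290 = 9.58, y* = 2230/290 = 7.69.

(9.58, 7.69)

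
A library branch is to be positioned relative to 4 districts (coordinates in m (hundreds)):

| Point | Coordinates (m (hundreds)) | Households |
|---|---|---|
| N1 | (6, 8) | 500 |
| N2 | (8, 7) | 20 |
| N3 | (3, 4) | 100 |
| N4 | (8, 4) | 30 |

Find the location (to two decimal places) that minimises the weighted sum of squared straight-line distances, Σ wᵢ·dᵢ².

(5.69, 7.17)

The minimiser of Σwᵢ‖p−pᵢ‖² is the weighted centroid p* = (Σwᵢpᵢ)/(Σwᵢ).
Σwᵢ = 650.
Σwᵢxᵢ = 500·6 + 20·8 + 100·3 + 30·8 = 3700.
Σwᵢyᵢ = 500·8 + 20·7 + 100·4 + 30·4 = 4660.
x* = 3700/650 = 5.69, y* = 4660/650 = 7.17.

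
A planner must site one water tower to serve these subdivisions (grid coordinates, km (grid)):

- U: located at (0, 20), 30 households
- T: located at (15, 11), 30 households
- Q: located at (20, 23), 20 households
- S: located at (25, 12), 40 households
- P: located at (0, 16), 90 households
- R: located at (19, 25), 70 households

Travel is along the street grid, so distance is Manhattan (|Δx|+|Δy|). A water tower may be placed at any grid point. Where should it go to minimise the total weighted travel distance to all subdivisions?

Manhattan distance separates: Σwᵢ(|x−xᵢ|+|y−yᵢ|) = Σwᵢ|x−xᵢ| + Σwᵢ|y−yᵢ|, so x and y are optimised independently as 1-D weighted medians.
Total weight W = 280; half = 140.
x-coordinate, sorted with cumulative weight:
  x=0 (U, w=30) cum 30
  x=0 (P, w=90) cum 120
  x=15 (T, w=30) cum 150  ← median
  x=19 (R, w=70) cum 220
  x=20 (Q, w=20) cum 240
  x=25 (S, w=40) cum 280
⇒ x* = 15
y-coordinate, sorted with cumulative weight:
  y=11 (T, w=30) cum 30
  y=12 (S, w=40) cum 70
  y=16 (P, w=90) cum 160  ← median
  y=20 (U, w=30) cum 190
  y=23 (Q, w=20) cum 210
  y=25 (R, w=70) cum 280
⇒ y* = 16

(15, 16)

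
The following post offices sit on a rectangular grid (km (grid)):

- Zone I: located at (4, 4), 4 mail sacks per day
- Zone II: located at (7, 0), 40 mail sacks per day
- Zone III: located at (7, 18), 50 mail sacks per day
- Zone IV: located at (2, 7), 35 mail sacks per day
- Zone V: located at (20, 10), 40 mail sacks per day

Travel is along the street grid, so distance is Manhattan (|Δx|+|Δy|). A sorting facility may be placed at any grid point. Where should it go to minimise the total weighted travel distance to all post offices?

(7, 10)

Manhattan distance separates: Σwᵢ(|x−xᵢ|+|y−yᵢ|) = Σwᵢ|x−xᵢ| + Σwᵢ|y−yᵢ|, so x and y are optimised independently as 1-D weighted medians.
Total weight W = 169; half = 84.5.
x-coordinate, sorted with cumulative weight:
  x=2 (Zone IV, w=35) cum 35
  x=4 (Zone I, w=4) cum 39
  x=7 (Zone II, w=40) cum 79
  x=7 (Zone III, w=50) cum 129  ← median
  x=20 (Zone V, w=40) cum 169
⇒ x* = 7
y-coordinate, sorted with cumulative weight:
  y=0 (Zone II, w=40) cum 40
  y=4 (Zone I, w=4) cum 44
  y=7 (Zone IV, w=35) cum 79
  y=10 (Zone V, w=40) cum 119  ← median
  y=18 (Zone III, w=50) cum 169
⇒ y* = 10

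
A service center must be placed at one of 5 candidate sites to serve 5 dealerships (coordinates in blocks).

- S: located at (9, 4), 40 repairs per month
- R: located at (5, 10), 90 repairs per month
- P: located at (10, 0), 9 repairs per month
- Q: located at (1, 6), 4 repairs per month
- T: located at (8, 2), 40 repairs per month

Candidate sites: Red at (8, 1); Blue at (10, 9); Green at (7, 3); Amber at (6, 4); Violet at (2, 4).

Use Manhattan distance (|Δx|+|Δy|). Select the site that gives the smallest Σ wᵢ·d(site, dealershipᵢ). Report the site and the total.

Amber, total 1010 blocks

Total weighted distance at each candidate:
  Red (8, 1): total = 1355
  Blue (10, 9): total = 1269
  Green (7, 3): total = 1100
  Amber (6, 4): total = 1010
  Violet (2, 4): total = 1530
Minimum is at Amber with total 1010 blocks.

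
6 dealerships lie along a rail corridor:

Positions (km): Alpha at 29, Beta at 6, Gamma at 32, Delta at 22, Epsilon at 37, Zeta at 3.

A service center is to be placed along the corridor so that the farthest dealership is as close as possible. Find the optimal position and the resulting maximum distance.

The 1-center on a line is the midpoint of the two extreme points: leftmost at 3, rightmost at 37.
Optimal location = (3 + 37)/2 = 20; maximum distance = (37 − 3)/2 = 17.

location 20, max distance 17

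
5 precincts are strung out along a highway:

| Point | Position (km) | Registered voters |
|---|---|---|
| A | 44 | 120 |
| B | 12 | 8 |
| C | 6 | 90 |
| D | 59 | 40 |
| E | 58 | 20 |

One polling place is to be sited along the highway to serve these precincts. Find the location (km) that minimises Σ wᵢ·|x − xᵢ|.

For a sum of weighted absolute distances on a line, the optimum is the weighted median (not the mean). Total weight W = 278; half-weight = 139.
Sort by position and accumulate weight:
  km 6 (C, w=90) → cum 90
  km 12 (B, w=8) → cum 98
  km 44 (A, w=120) → cum 218  ≥ 139 → median here
  km 58 (E, w=20) → cum 238
  km 59 (D, w=40) → cum 278
Optimal location: km 44.

x = 44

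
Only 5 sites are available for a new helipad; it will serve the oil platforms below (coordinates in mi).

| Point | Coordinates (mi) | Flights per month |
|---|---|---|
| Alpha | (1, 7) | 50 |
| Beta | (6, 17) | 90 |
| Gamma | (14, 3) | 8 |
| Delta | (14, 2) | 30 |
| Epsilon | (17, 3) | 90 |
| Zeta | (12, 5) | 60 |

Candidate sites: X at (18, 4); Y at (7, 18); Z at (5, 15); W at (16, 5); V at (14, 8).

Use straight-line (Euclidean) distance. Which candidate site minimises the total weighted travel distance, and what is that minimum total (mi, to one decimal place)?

Total weighted distance at each candidate:
  X (18, 4): total = 3114.8
  Y (7, 18): total = 3868.3
  Z (5, 15): total = 3502.5
  W (16, 5): total = 2734.5
  V (14, 8): total = 2696.8
Minimum is at V with total 2696.8 mi.

V, total 2696.8 mi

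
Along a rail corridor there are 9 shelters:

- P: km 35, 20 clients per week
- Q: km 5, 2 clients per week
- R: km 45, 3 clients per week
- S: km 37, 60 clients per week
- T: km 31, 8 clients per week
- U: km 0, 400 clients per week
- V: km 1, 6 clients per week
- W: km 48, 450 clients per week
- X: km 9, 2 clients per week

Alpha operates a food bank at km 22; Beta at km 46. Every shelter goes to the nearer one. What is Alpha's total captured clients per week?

418

The indifferent point is the midpoint (22+46)/2 = 34; shelters left of it (closer to Alpha at 22) go to Alpha, those right go to Beta.
  U at 0 (w=400) → Alpha
  V at 1 (w=6) → Alpha
  Q at 5 (w=2) → Alpha
  X at 9 (w=2) → Alpha
  T at 31 (w=8) → Alpha
  P at 35 (w=20) → Beta
  S at 37 (w=60) → Beta
  R at 45 (w=3) → Beta
  W at 48 (w=450) → Beta
Alpha captures 418; Beta captures 533.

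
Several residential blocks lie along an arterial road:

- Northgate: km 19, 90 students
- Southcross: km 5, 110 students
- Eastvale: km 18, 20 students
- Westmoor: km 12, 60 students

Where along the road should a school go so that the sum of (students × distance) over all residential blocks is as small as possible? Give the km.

x = 12

For a sum of weighted absolute distances on a line, the optimum is the weighted median (not the mean). Total weight W = 280; half-weight = 140.
Sort by position and accumulate weight:
  km 5 (Southcross, w=110) → cum 110
  km 12 (Westmoor, w=60) → cum 170  ≥ 140 → median here
  km 18 (Eastvale, w=20) → cum 190
  km 19 (Northgate, w=90) → cum 280
Optimal location: km 12.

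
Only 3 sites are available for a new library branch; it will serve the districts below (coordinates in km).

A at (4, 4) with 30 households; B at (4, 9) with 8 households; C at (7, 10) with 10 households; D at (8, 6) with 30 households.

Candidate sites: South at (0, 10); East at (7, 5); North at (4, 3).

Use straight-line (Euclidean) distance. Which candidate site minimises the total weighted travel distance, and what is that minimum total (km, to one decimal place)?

Total weighted distance at each candidate:
  South (0, 10): total = 587.6
  East (7, 5): total = 227.3
  North (4, 3): total = 304.2
Minimum is at East with total 227.3 km.

East, total 227.3 km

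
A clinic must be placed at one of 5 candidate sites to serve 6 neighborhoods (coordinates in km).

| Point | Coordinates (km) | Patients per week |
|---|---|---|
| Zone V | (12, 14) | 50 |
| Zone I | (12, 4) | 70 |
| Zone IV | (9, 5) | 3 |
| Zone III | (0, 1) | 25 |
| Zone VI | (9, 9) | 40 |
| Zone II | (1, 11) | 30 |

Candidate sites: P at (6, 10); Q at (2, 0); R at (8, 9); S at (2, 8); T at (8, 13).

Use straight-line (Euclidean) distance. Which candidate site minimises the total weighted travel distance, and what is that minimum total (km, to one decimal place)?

R, total 1322.0 km

Total weighted distance at each candidate:
  P (6, 10): total = 1521.9
  Q (2, 0): total = 2483.3
  R (8, 9): total = 1322.0
  S (2, 8): total = 1919.6
  T (8, 13): total = 1663.6
Minimum is at R with total 1322.0 km.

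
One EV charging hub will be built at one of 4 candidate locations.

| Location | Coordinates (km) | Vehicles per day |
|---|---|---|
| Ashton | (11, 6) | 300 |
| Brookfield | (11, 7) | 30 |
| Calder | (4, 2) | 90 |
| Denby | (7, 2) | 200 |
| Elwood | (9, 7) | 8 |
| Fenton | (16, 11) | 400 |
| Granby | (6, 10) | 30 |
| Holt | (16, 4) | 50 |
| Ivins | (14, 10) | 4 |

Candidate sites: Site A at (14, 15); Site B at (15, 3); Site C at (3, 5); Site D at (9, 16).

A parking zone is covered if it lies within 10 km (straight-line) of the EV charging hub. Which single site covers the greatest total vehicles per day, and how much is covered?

Coverage radius r = 10 km; a point is covered iff (Δx)²+(Δy)² ≤ 10² = 100.
  Site A (14, 15): covers {Ashton, Brookfield, Elwood, Fenton, Granby, Ivins} → 772
  Site B (15, 3): covers {Ashton, Brookfield, Denby, Elwood, Fenton, Holt, Ivins} → 992
  Site C (3, 5): covers {Ashton, Brookfield, Calder, Denby, Elwood, Granby} → 658
  Site D (9, 16): covers {Brookfield, Elwood, Fenton, Granby, Ivins} → 472
Maximum coverage at Site B: 992 vehicles per day.

Site B, covering 992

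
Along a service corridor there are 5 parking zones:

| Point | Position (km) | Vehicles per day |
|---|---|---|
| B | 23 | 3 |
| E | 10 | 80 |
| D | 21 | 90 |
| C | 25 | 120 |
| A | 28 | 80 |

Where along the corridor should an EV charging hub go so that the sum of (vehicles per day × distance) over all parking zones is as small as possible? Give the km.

For a sum of weighted absolute distances on a line, the optimum is the weighted median (not the mean). Total weight W = 373; half-weight = 186.5.
Sort by position and accumulate weight:
  km 10 (E, w=80) → cum 80
  km 21 (D, w=90) → cum 170
  km 23 (B, w=3) → cum 173
  km 25 (C, w=120) → cum 293  ≥ 186.5 → median here
  km 28 (A, w=80) → cum 373
Optimal location: km 25.

x = 25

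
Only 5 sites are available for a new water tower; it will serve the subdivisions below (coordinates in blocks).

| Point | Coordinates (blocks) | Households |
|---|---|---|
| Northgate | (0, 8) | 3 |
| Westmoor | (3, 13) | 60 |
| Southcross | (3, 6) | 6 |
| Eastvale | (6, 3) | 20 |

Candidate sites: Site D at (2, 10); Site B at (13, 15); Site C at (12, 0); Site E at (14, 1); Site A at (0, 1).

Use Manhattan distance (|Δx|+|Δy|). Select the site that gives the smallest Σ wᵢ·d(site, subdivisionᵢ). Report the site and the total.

Site D, total 502 blocks

Total weighted distance at each candidate:
  Site D (2, 10): total = 502
  Site B (13, 15): total = 1274
  Site C (12, 0): total = 1650
  Site E (14, 1): total = 1739
  Site A (0, 1): total = 1129
Minimum is at Site D with total 502 blocks.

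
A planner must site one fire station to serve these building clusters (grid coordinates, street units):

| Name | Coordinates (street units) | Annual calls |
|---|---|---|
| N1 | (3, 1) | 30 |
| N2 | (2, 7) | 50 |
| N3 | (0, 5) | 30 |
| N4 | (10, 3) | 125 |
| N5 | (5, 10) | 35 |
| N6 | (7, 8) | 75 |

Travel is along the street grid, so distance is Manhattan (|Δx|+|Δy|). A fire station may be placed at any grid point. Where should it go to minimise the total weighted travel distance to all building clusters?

(7, 5)

Manhattan distance separates: Σwᵢ(|x−xᵢ|+|y−yᵢ|) = Σwᵢ|x−xᵢ| + Σwᵢ|y−yᵢ|, so x and y are optimised independently as 1-D weighted medians.
Total weight W = 345; half = 172.5.
x-coordinate, sorted with cumulative weight:
  x=0 (N3, w=30) cum 30
  x=2 (N2, w=50) cum 80
  x=3 (N1, w=30) cum 110
  x=5 (N5, w=35) cum 145
  x=7 (N6, w=75) cum 220  ← median
  x=10 (N4, w=125) cum 345
⇒ x* = 7
y-coordinate, sorted with cumulative weight:
  y=1 (N1, w=30) cum 30
  y=3 (N4, w=125) cum 155
  y=5 (N3, w=30) cum 185  ← median
  y=7 (N2, w=50) cum 235
  y=8 (N6, w=75) cum 310
  y=10 (N5, w=35) cum 345
⇒ y* = 5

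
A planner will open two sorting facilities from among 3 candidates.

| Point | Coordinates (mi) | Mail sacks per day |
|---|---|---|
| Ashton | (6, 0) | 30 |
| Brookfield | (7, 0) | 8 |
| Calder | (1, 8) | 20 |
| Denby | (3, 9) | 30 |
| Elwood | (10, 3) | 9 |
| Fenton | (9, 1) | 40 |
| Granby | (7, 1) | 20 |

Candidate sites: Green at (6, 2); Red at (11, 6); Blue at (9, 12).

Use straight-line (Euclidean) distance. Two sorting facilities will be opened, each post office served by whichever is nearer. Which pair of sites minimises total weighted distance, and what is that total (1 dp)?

{Green, Blue}, total 627.2

Evaluate every pair (each demand assigned to the nearer of the two):
  {Green, Blue}: total = 627.2
  {Green, Red}: total = 645.8
  {Red, Blue}: total = 1044.1
Best pair: {Green, Blue} with total 627.2.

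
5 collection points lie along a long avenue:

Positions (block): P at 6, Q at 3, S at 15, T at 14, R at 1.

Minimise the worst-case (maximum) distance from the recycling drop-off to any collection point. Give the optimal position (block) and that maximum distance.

The 1-center on a line is the midpoint of the two extreme points: leftmost at 1, rightmost at 15.
Optimal location = (1 + 15)/2 = 8; maximum distance = (15 − 1)/2 = 7.

location 8, max distance 7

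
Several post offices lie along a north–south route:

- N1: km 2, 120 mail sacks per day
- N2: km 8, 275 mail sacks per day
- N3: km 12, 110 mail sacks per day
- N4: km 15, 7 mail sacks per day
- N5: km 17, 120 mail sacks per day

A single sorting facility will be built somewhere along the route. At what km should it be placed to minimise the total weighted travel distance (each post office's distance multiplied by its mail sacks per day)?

x = 8

For a sum of weighted absolute distances on a line, the optimum is the weighted median (not the mean). Total weight W = 632; half-weight = 316.
Sort by position and accumulate weight:
  km 2 (N1, w=120) → cum 120
  km 8 (N2, w=275) → cum 395  ≥ 316 → median here
  km 12 (N3, w=110) → cum 505
  km 15 (N4, w=7) → cum 512
  km 17 (N5, w=120) → cum 632
Optimal location: km 8.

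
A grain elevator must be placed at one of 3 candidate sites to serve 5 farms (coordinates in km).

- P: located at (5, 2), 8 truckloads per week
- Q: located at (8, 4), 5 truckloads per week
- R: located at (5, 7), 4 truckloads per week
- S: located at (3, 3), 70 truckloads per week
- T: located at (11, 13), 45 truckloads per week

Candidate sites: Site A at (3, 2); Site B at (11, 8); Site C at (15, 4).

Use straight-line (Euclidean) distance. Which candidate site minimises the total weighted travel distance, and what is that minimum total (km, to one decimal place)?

Site A, total 746.5 km

Total weighted distance at each candidate:
  Site A (3, 2): total = 746.5
  Site B (11, 8): total = 1002.6
  Site C (15, 4): total = 1444.5
Minimum is at Site A with total 746.5 km.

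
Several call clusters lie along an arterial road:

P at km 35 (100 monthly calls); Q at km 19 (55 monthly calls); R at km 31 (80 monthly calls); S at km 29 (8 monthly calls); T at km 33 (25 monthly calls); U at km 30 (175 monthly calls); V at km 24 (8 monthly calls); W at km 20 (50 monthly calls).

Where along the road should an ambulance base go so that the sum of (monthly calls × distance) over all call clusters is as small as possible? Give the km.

x = 30

For a sum of weighted absolute distances on a line, the optimum is the weighted median (not the mean). Total weight W = 501; half-weight = 250.5.
Sort by position and accumulate weight:
  km 19 (Q, w=55) → cum 55
  km 20 (W, w=50) → cum 105
  km 24 (V, w=8) → cum 113
  km 29 (S, w=8) → cum 121
  km 30 (U, w=175) → cum 296  ≥ 250.5 → median here
  km 31 (R, w=80) → cum 376
  km 33 (T, w=25) → cum 401
  km 35 (P, w=100) → cum 501
Optimal location: km 30.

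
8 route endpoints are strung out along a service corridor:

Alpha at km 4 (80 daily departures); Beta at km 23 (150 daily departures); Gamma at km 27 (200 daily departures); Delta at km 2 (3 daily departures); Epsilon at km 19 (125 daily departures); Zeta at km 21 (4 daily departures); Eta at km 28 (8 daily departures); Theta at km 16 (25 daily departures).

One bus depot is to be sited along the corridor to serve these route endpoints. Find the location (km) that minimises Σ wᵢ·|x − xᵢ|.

For a sum of weighted absolute distances on a line, the optimum is the weighted median (not the mean). Total weight W = 595; half-weight = 297.5.
Sort by position and accumulate weight:
  km 2 (Delta, w=3) → cum 3
  km 4 (Alpha, w=80) → cum 83
  km 16 (Theta, w=25) → cum 108
  km 19 (Epsilon, w=125) → cum 233
  km 21 (Zeta, w=4) → cum 237
  km 23 (Beta, w=150) → cum 387  ≥ 297.5 → median here
  km 27 (Gamma, w=200) → cum 587
  km 28 (Eta, w=8) → cum 595
Optimal location: km 23.

x = 23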